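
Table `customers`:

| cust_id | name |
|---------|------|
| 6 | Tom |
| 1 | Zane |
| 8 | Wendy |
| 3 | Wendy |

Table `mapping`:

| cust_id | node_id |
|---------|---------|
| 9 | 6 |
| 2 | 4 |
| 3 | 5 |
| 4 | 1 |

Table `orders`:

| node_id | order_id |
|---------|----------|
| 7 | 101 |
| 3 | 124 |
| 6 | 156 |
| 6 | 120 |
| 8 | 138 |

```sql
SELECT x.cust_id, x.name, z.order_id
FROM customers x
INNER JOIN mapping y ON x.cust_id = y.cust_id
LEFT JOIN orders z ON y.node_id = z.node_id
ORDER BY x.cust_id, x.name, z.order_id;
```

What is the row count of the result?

Joins associate left-to-right: customers INNER JOIN mapping on cust_id gives 1 intermediate row(s).
Then LEFT JOIN `orders z` on node_id: each of those 1 rows is kept; rows whose y.node_id has no match in z get NULL for z's columns.
Result: 1 row(s).

1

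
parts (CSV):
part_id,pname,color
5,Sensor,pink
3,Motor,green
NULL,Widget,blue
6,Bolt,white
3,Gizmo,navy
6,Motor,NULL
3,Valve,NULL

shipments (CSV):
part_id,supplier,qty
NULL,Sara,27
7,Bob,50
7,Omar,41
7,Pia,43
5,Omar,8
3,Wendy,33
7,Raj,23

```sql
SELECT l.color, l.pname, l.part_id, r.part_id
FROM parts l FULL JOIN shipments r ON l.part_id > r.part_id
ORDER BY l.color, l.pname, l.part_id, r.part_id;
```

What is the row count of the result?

14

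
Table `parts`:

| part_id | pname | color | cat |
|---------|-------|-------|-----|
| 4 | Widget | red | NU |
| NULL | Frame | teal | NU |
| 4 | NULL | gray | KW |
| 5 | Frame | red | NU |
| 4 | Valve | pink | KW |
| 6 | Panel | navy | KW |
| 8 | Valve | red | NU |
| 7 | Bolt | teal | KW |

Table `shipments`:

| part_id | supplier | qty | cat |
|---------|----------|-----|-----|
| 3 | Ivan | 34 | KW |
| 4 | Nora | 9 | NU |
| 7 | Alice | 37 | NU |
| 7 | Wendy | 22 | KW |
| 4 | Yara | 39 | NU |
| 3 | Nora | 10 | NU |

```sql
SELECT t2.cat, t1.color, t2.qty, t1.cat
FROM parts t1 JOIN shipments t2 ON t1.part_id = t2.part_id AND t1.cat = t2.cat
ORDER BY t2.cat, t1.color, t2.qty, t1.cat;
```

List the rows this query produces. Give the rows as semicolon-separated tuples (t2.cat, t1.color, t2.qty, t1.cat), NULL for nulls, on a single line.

INNER JOIN keeps only pairs where the ON condition holds.
Matching on t1.part_id = t2.part_id AND t1.cat = t2.cat. A NULL in a compared column never satisfies the condition.
Matched pairs: 3.

(KW, teal, 22, KW); (NU, red, 9, NU); (NU, red, 39, NU)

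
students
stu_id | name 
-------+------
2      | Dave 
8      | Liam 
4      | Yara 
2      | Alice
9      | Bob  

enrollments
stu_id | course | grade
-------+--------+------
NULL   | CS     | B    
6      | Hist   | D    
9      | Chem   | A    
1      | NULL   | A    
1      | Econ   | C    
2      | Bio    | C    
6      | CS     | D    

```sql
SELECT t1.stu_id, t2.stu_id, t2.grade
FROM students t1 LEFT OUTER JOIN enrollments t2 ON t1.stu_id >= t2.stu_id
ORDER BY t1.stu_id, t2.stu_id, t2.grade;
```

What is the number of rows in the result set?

20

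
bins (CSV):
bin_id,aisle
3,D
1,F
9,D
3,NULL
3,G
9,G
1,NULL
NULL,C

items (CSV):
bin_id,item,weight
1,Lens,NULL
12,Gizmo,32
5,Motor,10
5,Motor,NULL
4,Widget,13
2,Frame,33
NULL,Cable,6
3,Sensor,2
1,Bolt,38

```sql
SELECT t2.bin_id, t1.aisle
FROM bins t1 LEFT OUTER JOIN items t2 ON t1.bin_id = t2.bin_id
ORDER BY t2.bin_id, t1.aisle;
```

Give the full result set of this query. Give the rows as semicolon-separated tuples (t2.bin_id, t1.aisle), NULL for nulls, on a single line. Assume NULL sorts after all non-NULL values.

(1, F); (1, F); (1, NULL); (1, NULL); (3, D); (3, G); (3, NULL); (NULL, C); (NULL, D); (NULL, G)

LEFT JOIN keeps every row from `bins`; unmatched rows get NULL for `items`'s columns.
Matching on t1.bin_id = t2.bin_id. A NULL in a compared column never satisfies the condition.
Matched pairs: 7; unmatched t1 rows kept: 3.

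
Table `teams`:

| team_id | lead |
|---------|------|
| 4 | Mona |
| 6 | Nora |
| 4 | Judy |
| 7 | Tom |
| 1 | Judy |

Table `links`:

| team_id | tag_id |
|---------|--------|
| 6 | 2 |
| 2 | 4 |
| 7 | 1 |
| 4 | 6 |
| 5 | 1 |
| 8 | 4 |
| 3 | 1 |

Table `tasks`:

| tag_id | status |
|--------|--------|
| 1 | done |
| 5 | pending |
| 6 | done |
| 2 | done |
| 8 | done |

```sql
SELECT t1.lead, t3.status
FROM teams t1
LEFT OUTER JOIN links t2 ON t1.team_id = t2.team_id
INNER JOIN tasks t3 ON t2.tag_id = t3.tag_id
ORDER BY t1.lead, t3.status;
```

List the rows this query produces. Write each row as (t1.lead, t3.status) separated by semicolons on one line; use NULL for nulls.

Step 1 — t1 LEFT JOIN t2 on team_id → 5 row(s).
Then INNER JOIN `tasks t3` on tag_id: keep only rows whose t2.tag_id appears in t3.

(Judy, done); (Mona, done); (Nora, done); (Tom, done)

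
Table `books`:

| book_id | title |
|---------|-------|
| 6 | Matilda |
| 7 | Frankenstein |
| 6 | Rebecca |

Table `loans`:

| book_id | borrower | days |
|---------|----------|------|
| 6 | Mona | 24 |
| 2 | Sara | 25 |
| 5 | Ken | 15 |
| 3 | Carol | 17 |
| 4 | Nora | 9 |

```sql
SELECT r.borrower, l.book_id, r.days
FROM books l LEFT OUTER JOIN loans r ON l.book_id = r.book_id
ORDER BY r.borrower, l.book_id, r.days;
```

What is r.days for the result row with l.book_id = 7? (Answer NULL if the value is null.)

NULL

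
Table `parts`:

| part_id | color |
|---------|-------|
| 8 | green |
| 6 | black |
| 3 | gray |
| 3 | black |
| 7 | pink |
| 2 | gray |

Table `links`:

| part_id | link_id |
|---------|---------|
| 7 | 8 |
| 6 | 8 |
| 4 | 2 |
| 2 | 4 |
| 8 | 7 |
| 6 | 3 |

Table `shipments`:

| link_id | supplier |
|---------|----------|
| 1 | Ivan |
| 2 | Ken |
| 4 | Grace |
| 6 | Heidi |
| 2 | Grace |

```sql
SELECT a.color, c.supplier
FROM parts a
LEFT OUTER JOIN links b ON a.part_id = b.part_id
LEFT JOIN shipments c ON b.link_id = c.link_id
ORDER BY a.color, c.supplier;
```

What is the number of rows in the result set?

7

Step 1 — a LEFT JOIN b on part_id → 7 row(s).
Then LEFT JOIN `shipments c` on link_id: each of those 7 rows is kept; rows whose b.link_id has no match in c get NULL for c's columns.
Result: 7 row(s).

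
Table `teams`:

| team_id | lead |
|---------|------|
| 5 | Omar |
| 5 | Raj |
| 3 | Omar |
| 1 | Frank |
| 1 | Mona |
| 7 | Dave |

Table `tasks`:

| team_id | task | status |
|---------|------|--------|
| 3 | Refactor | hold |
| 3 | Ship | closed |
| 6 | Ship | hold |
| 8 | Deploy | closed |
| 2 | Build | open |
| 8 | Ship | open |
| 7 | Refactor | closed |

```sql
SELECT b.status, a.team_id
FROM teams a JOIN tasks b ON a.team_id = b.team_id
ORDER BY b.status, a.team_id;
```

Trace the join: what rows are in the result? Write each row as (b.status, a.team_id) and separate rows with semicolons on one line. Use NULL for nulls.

(closed, 3); (closed, 7); (hold, 3)

INNER JOIN keeps only pairs where the ON condition holds.
Matching on a.team_id = b.team_id.
- team_id=5: no matching b row, dropped.
- team_id=5: no matching b row, dropped.
- team_id=3: 2 matching b row(s), so 2 row(s) emitted.
- team_id=1: no matching b row, dropped.
- team_id=1: no matching b row, dropped.
- team_id=7: 1 matching b row(s), so 1 row(s) emitted.
After projecting and ordering:
b.status | a.team_id
closed | 3
closed | 7
hold | 3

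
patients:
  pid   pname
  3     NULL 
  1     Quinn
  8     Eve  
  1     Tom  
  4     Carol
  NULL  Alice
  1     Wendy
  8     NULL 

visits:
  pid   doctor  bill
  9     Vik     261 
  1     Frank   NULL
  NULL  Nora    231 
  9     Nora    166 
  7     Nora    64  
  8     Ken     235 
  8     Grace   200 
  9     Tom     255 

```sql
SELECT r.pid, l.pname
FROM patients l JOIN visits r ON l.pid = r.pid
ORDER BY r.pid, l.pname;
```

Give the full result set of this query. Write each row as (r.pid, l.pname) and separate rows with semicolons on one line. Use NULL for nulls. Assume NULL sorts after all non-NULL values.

INNER JOIN keeps only pairs where the ON condition holds.
Matching on l.pid = r.pid. A NULL in a compared column never satisfies the condition.
- l[0] pid=3 → no match; dropped.
- l[1] pid=1 → 1 match(es) in r → 1 row(s).
- l[2] pid=8 → 2 match(es) in r → 2 row(s).
- l[3] pid=1 → 1 match(es) in r → 1 row(s).
- l[4] pid=4 → no match; dropped.
- l[5] pid=NULL → no match; dropped.
- l[6] pid=1 → 1 match(es) in r → 1 row(s).
- l[7] pid=8 → 2 match(es) in r → 2 row(s).
After projecting and ordering:
r.pid | l.pname
1 | Quinn
1 | Tom
1 | Wendy
8 | Eve
8 | Eve
8 | NULL
8 | NULL

(1, Quinn); (1, Tom); (1, Wendy); (8, Eve); (8, Eve); (8, NULL); (8, NULL)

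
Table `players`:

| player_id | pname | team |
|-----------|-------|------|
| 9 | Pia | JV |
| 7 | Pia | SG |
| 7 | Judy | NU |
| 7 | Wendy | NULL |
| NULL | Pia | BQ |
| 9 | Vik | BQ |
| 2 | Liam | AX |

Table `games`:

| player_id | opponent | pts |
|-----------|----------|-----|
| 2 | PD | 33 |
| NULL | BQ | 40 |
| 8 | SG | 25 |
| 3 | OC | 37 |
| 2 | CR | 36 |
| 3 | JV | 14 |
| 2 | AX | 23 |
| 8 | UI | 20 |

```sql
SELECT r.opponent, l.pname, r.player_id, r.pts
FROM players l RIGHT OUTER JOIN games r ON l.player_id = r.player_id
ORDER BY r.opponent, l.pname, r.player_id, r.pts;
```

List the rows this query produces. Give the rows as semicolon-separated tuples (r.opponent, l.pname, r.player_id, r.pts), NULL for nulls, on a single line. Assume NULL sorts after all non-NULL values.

(AX, Liam, 2, 23); (BQ, NULL, NULL, 40); (CR, Liam, 2, 36); (JV, NULL, 3, 14); (OC, NULL, 3, 37); (PD, Liam, 2, 33); (SG, NULL, 8, 25); (UI, NULL, 8, 20)

RIGHT JOIN keeps every row from `games`; unmatched rows get NULL for `players`'s columns.
Matching on l.player_id = r.player_id. A NULL in a compared column never satisfies the condition.
Matched pairs: 3; unmatched r rows kept: 5.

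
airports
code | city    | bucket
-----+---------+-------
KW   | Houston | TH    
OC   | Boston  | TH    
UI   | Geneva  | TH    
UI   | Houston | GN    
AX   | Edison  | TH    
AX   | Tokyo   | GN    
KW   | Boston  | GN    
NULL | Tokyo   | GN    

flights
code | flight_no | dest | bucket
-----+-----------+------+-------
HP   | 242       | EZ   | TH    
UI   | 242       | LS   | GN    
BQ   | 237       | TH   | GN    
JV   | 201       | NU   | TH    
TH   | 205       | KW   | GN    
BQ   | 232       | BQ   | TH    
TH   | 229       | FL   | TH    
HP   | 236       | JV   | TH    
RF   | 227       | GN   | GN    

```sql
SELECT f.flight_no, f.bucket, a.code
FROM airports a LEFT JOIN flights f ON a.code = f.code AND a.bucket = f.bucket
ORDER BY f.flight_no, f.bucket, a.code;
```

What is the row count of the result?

8

LEFT JOIN keeps every row from `airports`; unmatched rows get NULL for `flights`'s columns.
Matching on a.code = f.code AND a.bucket = f.bucket. A NULL in a compared column never satisfies the condition.
Matched pairs: 1; unmatched a rows kept: 7.
Total: 1 matched + 7 padded = 8 rows.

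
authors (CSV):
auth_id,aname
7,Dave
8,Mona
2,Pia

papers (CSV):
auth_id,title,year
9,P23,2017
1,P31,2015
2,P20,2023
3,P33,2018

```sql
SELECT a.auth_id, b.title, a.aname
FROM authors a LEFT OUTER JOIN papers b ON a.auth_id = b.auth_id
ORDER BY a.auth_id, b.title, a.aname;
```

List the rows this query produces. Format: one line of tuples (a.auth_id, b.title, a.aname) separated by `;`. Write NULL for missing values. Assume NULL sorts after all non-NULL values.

(2, P20, Pia); (7, NULL, Dave); (8, NULL, Mona)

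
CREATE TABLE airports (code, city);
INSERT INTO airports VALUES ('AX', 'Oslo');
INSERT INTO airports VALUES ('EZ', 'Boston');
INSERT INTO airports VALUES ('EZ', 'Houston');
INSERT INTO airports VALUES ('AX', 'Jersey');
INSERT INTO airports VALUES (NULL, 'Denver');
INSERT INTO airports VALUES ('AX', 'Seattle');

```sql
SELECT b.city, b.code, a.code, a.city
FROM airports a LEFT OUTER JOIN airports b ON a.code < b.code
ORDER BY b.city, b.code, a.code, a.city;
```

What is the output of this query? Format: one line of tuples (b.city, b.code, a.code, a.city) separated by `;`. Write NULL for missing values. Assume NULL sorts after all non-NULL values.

(Boston, EZ, AX, Jersey); (Boston, EZ, AX, Oslo); (Boston, EZ, AX, Seattle); (Houston, EZ, AX, Jersey); (Houston, EZ, AX, Oslo); (Houston, EZ, AX, Seattle); (NULL, NULL, EZ, Boston); (NULL, NULL, EZ, Houston); (NULL, NULL, NULL, Denver)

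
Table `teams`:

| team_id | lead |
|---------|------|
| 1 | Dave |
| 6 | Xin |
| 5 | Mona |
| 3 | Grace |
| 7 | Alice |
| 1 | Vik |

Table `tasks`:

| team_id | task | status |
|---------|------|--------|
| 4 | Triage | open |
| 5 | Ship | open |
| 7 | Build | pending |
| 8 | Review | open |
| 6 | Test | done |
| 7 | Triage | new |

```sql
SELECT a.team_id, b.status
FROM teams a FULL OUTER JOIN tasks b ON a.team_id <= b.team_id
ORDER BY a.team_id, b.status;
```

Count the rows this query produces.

FULL OUTER JOIN keeps every row from both sides; unmatched rows get NULL for the other side's columns.
Matching on a.team_id <= b.team_id.
- team_id=1: 6 matching b row(s), so 6 row(s) emitted.
- team_id=6: 4 matching b row(s), so 4 row(s) emitted.
- team_id=5: 5 matching b row(s), so 5 row(s) emitted.
- team_id=3: 6 matching b row(s), so 6 row(s) emitted.
- team_id=7: 3 matching b row(s), so 3 row(s) emitted.
- team_id=1: 6 matching b row(s), so 6 row(s) emitted.
Total: 30 rows.

30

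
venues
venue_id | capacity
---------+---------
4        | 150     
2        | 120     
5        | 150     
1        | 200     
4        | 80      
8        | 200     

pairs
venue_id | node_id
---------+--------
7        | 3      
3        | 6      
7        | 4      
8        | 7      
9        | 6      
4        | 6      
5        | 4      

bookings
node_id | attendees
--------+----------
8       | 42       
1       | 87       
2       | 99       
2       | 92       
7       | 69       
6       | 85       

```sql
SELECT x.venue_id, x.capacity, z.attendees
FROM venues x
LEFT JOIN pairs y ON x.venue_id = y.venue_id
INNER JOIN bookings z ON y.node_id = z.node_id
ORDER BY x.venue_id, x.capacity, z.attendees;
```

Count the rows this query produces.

3

Joins associate left-to-right: venues LEFT JOIN pairs on venue_id gives 6 intermediate row(s).
Then INNER JOIN `bookings z` on node_id: keep only rows whose y.node_id appears in z.
Result: 3 row(s).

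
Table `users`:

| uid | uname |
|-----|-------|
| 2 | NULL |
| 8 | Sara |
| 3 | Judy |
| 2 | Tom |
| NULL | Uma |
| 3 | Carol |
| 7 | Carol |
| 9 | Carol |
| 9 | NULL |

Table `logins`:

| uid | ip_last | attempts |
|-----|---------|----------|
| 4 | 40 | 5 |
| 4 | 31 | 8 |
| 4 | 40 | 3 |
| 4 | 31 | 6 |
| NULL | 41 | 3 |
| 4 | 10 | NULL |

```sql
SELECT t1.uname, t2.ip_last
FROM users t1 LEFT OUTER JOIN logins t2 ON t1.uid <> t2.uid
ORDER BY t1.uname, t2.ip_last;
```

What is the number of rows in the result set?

LEFT JOIN keeps every row from `users`; unmatched rows get NULL for `logins`'s columns.
Matching on t1.uid <> t2.uid. A NULL in a compared column never satisfies the condition.
- t1 (uid=2) pairs with 5 row(s) of t2.
- t1 (uid=8) pairs with 5 row(s) of t2.
- t1 (uid=3) pairs with 5 row(s) of t2.
- t1 (uid=2) pairs with 5 row(s) of t2.
- t1 (uid=NULL) has no partner → padded with NULL.
- t1 (uid=3) pairs with 5 row(s) of t2.
- t1 (uid=7) pairs with 5 row(s) of t2.
- t1 (uid=9) pairs with 5 row(s) of t2.
- t1 (uid=9) pairs with 5 row(s) of t2.
Total: 40 matched + 1 padded = 41 rows.

41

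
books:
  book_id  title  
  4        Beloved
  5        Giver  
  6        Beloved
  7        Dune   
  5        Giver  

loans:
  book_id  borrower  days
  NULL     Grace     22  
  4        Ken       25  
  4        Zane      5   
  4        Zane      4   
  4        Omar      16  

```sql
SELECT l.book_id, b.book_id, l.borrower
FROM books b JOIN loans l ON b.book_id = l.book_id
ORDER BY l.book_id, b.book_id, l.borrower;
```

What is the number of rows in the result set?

4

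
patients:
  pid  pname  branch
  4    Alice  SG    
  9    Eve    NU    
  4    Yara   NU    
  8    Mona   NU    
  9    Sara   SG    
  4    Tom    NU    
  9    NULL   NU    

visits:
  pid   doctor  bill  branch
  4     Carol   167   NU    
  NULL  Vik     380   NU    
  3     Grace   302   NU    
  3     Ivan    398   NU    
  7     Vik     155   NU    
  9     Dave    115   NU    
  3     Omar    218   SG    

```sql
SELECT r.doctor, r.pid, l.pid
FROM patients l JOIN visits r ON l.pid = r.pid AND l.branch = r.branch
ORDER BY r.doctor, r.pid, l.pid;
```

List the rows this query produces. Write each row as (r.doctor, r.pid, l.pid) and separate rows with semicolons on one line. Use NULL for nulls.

(Carol, 4, 4); (Carol, 4, 4); (Dave, 9, 9); (Dave, 9, 9)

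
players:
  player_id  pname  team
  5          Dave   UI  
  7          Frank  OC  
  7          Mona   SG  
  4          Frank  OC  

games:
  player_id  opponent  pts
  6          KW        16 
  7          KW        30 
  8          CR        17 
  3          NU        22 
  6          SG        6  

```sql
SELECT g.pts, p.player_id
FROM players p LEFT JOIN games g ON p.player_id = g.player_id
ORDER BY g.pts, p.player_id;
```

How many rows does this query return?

4

LEFT JOIN keeps every row from `players`; unmatched rows get NULL for `games`'s columns.
Matching on p.player_id = g.player_id.
- p[0] player_id=5 → no match; kept with NULLs on the g side.
- p[1] player_id=7 → 1 match(es) in g → 1 row(s).
- p[2] player_id=7 → 1 match(es) in g → 1 row(s).
- p[3] player_id=4 → no match; kept with NULLs on the g side.
Total: 2 matched + 2 padded = 4 rows.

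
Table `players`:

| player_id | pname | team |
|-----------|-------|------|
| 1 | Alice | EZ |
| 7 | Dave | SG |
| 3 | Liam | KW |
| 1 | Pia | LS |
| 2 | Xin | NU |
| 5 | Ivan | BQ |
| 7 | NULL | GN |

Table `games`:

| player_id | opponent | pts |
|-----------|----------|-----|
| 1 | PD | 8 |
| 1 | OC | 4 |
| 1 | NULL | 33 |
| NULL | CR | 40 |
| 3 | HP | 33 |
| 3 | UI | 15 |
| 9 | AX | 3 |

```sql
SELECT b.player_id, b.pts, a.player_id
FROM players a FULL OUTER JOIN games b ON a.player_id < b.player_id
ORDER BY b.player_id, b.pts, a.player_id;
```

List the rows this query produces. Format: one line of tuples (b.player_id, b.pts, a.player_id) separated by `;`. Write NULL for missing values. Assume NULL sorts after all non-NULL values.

FULL OUTER JOIN keeps every row from both sides; unmatched rows get NULL for the other side's columns.
Matching on a.player_id < b.player_id. A NULL in a compared column never satisfies the condition.
Matched pairs: 13; unmatched a rows kept: 0; unmatched b rows kept: 4.

(1, 4, NULL); (1, 8, NULL); (1, 33, NULL); (3, 15, 1); (3, 15, 1); (3, 15, 2); (3, 33, 1); (3, 33, 1); (3, 33, 2); (9, 3, 1); (9, 3, 1); (9, 3, 2); (9, 3, 3); (9, 3, 5); (9, 3, 7); (9, 3, 7); (NULL, 40, NULL)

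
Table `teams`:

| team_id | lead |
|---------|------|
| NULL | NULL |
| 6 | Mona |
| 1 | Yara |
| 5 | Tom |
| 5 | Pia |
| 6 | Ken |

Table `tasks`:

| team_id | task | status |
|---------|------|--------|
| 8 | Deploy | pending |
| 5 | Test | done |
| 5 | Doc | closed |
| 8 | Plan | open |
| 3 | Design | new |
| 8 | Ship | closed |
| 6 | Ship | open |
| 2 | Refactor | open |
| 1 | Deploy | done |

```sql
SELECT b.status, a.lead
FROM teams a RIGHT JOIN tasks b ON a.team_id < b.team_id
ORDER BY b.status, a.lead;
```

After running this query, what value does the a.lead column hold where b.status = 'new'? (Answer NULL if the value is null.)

Yara

RIGHT JOIN keeps every row from `tasks`; unmatched rows get NULL for `teams`'s columns.
Matching on a.team_id < b.team_id. A NULL in a compared column never satisfies the condition.
Matched pairs: 22; unmatched b rows kept: 1.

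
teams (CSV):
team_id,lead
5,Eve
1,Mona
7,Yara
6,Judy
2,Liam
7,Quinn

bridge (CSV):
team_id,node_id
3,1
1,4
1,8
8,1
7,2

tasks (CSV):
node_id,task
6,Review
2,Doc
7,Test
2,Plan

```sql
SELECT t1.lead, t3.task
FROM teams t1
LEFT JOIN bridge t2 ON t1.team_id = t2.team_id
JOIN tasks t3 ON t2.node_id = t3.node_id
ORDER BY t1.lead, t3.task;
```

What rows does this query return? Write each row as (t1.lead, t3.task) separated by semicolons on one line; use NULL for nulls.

(Quinn, Doc); (Quinn, Plan); (Yara, Doc); (Yara, Plan)

Evaluate left to right. First `teams t1 LEFT JOIN bridge t2` on team_id: 7 row(s).
Then INNER JOIN `tasks t3` on node_id: keep only rows whose t2.node_id appears in t3.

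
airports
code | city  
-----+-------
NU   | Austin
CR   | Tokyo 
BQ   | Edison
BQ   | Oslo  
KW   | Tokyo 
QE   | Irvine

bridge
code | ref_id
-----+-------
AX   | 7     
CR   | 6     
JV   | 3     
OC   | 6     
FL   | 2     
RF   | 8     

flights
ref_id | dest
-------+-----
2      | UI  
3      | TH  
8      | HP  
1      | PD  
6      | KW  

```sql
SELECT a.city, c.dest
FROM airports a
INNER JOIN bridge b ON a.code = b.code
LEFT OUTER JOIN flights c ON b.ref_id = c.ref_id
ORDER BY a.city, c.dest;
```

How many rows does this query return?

1

Evaluate left to right. First `airports a INNER JOIN bridge b` on code: 1 row(s).
Then LEFT JOIN `flights c` on ref_id: each of those 1 rows is kept; rows whose b.ref_id has no match in c get NULL for c's columns.
Result: 1 row(s).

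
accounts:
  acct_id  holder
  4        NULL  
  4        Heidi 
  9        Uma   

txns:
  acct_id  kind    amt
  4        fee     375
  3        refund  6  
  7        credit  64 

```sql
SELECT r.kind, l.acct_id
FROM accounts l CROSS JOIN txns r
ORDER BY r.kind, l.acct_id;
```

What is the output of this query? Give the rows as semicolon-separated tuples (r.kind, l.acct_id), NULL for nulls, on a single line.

CROSS JOIN pairs every row of `accounts` with every row of `txns`: 3 × 3 = 9 rows.

(credit, 4); (credit, 4); (credit, 9); (fee, 4); (fee, 4); (fee, 9); (refund, 4); (refund, 4); (refund, 9)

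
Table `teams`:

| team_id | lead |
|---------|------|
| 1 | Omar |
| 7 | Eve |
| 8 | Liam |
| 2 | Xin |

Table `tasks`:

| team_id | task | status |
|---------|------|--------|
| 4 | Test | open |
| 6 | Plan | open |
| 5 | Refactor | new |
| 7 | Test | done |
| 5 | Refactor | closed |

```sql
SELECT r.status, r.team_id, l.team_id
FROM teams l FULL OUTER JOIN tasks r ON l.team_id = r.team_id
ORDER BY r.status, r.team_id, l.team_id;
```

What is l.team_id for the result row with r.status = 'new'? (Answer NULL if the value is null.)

NULL

FULL OUTER JOIN keeps every row from both sides; unmatched rows get NULL for the other side's columns.
Matching on l.team_id = r.team_id.
Matched pairs: 1; unmatched l rows kept: 3; unmatched r rows kept: 4.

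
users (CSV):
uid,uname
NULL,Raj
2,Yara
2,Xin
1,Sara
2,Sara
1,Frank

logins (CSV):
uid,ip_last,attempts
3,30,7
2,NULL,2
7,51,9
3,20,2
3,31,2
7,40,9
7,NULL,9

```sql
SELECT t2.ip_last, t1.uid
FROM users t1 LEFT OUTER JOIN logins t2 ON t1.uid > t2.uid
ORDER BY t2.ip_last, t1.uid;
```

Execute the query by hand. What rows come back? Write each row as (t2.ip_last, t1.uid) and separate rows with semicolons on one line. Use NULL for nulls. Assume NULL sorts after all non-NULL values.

(NULL, 1); (NULL, 1); (NULL, 2); (NULL, 2); (NULL, 2); (NULL, NULL)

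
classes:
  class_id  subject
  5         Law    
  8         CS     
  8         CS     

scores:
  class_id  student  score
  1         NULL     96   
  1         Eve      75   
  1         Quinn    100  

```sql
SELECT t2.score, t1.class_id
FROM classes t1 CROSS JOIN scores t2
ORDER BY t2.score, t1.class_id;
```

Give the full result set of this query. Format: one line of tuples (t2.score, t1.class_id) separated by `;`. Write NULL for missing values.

CROSS JOIN pairs every row of `classes` with every row of `scores`: 3 × 3 = 9 rows.

(75, 5); (75, 8); (75, 8); (96, 5); (96, 8); (96, 8); (100, 5); (100, 8); (100, 8)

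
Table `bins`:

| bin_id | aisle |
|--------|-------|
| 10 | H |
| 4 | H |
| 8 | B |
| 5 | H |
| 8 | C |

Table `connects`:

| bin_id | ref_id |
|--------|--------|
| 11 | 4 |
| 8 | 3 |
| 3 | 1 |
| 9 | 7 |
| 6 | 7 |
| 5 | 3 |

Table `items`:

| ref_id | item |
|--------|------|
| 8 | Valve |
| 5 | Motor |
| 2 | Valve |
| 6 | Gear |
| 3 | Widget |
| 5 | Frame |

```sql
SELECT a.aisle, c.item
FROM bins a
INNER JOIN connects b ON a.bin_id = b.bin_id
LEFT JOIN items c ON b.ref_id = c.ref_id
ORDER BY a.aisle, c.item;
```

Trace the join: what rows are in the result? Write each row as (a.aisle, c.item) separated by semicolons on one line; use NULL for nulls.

Joins associate left-to-right: bins INNER JOIN connects on bin_id gives 3 intermediate row(s).
Then LEFT JOIN `items c` on ref_id: each of those 3 rows is kept; rows whose b.ref_id has no match in c get NULL for c's columns.

(B, Widget); (C, Widget); (H, Widget)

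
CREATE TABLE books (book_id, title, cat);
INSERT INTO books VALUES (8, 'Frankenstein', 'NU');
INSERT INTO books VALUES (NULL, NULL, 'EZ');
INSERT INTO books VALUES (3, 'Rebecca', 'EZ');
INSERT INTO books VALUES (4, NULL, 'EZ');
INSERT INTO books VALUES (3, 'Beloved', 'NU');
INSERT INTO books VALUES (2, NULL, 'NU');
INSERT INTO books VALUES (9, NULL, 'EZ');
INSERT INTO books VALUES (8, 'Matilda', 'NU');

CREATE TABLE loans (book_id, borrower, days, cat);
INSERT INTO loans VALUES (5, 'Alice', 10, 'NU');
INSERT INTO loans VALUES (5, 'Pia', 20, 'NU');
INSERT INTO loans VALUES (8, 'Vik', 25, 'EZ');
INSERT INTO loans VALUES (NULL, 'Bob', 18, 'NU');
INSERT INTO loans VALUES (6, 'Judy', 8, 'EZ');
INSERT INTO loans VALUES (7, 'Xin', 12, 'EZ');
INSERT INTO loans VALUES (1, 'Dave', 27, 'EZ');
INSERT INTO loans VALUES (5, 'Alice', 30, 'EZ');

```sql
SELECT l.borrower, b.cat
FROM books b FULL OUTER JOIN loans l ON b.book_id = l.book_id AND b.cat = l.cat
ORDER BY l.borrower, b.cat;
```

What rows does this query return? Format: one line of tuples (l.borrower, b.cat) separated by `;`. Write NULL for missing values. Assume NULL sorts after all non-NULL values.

FULL OUTER JOIN keeps every row from both sides; unmatched rows get NULL for the other side's columns.
Matching on b.book_id = l.book_id AND b.cat = l.cat. A NULL in a compared column never satisfies the condition.
Matched pairs: 0; unmatched b rows kept: 8; unmatched l rows kept: 8.

(Alice, NULL); (Alice, NULL); (Bob, NULL); (Dave, NULL); (Judy, NULL); (Pia, NULL); (Vik, NULL); (Xin, NULL); (NULL, EZ); (NULL, EZ); (NULL, EZ); (NULL, EZ); (NULL, NU); (NULL, NU); (NULL, NU); (NULL, NU)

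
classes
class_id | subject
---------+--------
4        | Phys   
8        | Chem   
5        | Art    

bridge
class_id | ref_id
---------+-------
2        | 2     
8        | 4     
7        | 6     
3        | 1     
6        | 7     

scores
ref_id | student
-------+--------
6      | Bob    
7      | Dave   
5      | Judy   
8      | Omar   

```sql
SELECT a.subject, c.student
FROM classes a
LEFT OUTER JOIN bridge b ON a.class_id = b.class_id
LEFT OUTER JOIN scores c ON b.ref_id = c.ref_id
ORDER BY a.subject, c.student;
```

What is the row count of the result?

3

Step 1 — a LEFT JOIN b on class_id → 3 row(s).
Then LEFT JOIN `scores c` on ref_id: each of those 3 rows is kept; rows whose b.ref_id has no match in c get NULL for c's columns.
Result: 3 row(s).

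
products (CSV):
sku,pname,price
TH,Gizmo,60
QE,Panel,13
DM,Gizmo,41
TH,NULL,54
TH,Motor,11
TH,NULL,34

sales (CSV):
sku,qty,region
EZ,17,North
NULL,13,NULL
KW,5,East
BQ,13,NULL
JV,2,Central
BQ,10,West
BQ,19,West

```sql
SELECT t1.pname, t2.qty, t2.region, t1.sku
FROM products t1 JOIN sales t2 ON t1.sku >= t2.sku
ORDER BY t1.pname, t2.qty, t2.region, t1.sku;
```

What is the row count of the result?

INNER JOIN keeps only pairs where the ON condition holds.
Matching on t1.sku >= t2.sku. A NULL in a compared column never satisfies the condition.
- t1[0] sku=TH → 6 match(es) in t2 → 6 row(s).
- t1[1] sku=QE → 6 match(es) in t2 → 6 row(s).
- t1[2] sku=DM → 3 match(es) in t2 → 3 row(s).
- t1[3] sku=TH → 6 match(es) in t2 → 6 row(s).
- t1[4] sku=TH → 6 match(es) in t2 → 6 row(s).
- t1[5] sku=TH → 6 match(es) in t2 → 6 row(s).
Total: 33 rows.

33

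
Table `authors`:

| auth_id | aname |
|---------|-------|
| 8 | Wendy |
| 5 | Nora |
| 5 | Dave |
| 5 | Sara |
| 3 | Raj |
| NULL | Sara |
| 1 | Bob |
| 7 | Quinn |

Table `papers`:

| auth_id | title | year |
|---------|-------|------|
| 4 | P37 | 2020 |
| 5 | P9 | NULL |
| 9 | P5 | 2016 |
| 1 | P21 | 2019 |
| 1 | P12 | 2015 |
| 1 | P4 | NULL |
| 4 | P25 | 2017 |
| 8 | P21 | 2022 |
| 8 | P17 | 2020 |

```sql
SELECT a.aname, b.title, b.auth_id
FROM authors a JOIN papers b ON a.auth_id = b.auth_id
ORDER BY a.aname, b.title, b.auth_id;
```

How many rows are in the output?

8

INNER JOIN keeps only pairs where the ON condition holds.
Matching on a.auth_id = b.auth_id. A NULL in a compared column never satisfies the condition.
Matched pairs: 8.
Total: 8 rows.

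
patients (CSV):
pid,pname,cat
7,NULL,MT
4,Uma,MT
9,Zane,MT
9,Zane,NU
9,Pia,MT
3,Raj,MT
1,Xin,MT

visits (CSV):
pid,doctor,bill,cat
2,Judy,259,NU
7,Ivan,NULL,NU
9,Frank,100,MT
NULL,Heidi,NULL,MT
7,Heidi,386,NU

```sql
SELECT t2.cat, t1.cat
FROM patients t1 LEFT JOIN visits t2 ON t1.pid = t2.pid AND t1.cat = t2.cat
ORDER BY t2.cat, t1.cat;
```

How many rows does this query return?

7

LEFT JOIN keeps every row from `patients`; unmatched rows get NULL for `visits`'s columns.
Matching on t1.pid = t2.pid AND t1.cat = t2.cat. A NULL in a compared column never satisfies the condition.
- pid=7, cat=MT: no t2 row matches, row kept with t2 columns NULL.
- pid=4, cat=MT: no t2 row matches, row kept with t2 columns NULL.
- pid=9, cat=MT: 1 matching t2 row(s), so 1 row(s) emitted.
- pid=9, cat=NU: no t2 row matches, row kept with t2 columns NULL.
- pid=9, cat=MT: 1 matching t2 row(s), so 1 row(s) emitted.
- pid=3, cat=MT: no t2 row matches, row kept with t2 columns NULL.
- pid=1, cat=MT: no t2 row matches, row kept with t2 columns NULL.
Total: 2 matched + 5 padded = 7 rows.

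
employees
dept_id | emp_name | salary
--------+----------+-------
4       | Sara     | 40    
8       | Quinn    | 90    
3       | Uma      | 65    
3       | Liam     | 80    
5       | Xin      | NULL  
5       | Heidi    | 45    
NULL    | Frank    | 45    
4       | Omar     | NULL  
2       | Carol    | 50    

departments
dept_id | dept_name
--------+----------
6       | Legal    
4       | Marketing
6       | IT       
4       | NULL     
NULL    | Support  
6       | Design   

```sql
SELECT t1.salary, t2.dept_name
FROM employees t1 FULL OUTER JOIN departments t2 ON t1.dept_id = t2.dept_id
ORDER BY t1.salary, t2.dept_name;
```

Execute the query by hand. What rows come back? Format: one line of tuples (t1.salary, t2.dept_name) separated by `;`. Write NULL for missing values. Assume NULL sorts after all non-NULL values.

FULL OUTER JOIN keeps every row from both sides; unmatched rows get NULL for the other side's columns.
Matching on t1.dept_id = t2.dept_id. A NULL in a compared column never satisfies the condition.
Matched pairs: 4; unmatched t1 rows kept: 7; unmatched t2 rows kept: 4.

(40, Marketing); (40, NULL); (45, NULL); (45, NULL); (50, NULL); (65, NULL); (80, NULL); (90, NULL); (NULL, Design); (NULL, IT); (NULL, Legal); (NULL, Marketing); (NULL, Support); (NULL, NULL); (NULL, NULL)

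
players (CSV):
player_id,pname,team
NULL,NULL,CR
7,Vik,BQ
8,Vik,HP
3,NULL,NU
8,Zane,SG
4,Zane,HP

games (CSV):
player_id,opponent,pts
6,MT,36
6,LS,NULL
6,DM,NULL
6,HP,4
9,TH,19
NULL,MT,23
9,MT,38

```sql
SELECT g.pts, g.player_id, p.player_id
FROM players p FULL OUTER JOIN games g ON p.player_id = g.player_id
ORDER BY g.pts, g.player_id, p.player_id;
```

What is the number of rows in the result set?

13

FULL OUTER JOIN keeps every row from both sides; unmatched rows get NULL for the other side's columns.
Matching on p.player_id = g.player_id. A NULL in a compared column never satisfies the condition.
Matched pairs: 0; unmatched p rows kept: 6; unmatched g rows kept: 7.
Total: 0 matched + 13 padded = 13 rows.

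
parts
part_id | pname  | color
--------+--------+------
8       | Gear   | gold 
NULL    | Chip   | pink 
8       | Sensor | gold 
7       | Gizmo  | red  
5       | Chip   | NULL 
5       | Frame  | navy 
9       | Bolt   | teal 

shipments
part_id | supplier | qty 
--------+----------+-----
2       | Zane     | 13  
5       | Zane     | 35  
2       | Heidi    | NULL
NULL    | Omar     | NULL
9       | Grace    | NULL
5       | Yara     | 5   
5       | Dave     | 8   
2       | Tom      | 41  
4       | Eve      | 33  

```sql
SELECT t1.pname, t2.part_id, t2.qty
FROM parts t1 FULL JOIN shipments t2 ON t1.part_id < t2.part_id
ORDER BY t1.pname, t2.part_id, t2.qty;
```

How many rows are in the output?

15

FULL OUTER JOIN keeps every row from both sides; unmatched rows get NULL for the other side's columns.
Matching on t1.part_id < t2.part_id. A NULL in a compared column never satisfies the condition.
- t1 (part_id=8) pairs with 1 row(s) of t2.
- t1 (part_id=NULL) has no partner → padded with NULL.
- t1 (part_id=8) pairs with 1 row(s) of t2.
- t1 (part_id=7) pairs with 1 row(s) of t2.
- t1 (part_id=5) pairs with 1 row(s) of t2.
- t1 (part_id=5) pairs with 1 row(s) of t2.
- t1 (part_id=9) has no partner → padded with NULL.
- 8 row(s) from t2 found no t1 partner → padded with NULL.
Total: 5 matched + 10 padded = 15 rows.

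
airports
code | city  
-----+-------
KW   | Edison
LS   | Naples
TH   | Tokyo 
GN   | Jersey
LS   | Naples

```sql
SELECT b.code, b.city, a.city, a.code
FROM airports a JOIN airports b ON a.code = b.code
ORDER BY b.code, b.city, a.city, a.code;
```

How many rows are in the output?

INNER JOIN keeps only pairs where the ON condition holds.
Matching on a.code = b.code.
Matched pairs: 7.
Total: 7 rows.

7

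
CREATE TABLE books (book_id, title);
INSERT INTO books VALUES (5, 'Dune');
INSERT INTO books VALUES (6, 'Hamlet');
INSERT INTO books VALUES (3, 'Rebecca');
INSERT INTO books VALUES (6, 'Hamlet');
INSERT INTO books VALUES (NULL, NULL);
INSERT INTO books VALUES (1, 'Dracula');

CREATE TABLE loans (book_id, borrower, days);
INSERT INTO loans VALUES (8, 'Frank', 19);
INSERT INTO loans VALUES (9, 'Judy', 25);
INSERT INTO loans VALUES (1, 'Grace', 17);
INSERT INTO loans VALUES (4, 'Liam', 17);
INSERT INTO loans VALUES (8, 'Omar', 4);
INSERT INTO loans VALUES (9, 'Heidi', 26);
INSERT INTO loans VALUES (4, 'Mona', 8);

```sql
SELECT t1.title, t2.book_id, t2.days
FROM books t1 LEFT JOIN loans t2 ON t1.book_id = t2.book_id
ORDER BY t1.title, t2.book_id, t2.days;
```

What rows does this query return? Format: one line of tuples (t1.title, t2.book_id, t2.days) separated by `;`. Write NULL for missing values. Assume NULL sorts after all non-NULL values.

LEFT JOIN keeps every row from `books`; unmatched rows get NULL for `loans`'s columns.
Matching on t1.book_id = t2.book_id. A NULL in a compared column never satisfies the condition.
- t1[0] book_id=5 → no match; kept with NULLs on the t2 side.
- t1[1] book_id=6 → no match; kept with NULLs on the t2 side.
- t1[2] book_id=3 → no match; kept with NULLs on the t2 side.
- t1[3] book_id=6 → no match; kept with NULLs on the t2 side.
- t1[4] book_id=NULL → no match; kept with NULLs on the t2 side.
- t1[5] book_id=1 → 1 match(es) in t2 → 1 row(s).
After projecting and ordering:
t1.title | t2.book_id | t2.days
Dracula | 1 | 17
Dune | NULL | NULL
Hamlet | NULL | NULL
Hamlet | NULL | NULL
Rebecca | NULL | NULL
NULL | NULL | NULL

(Dracula, 1, 17); (Dune, NULL, NULL); (Hamlet, NULL, NULL); (Hamlet, NULL, NULL); (Rebecca, NULL, NULL); (NULL, NULL, NULL)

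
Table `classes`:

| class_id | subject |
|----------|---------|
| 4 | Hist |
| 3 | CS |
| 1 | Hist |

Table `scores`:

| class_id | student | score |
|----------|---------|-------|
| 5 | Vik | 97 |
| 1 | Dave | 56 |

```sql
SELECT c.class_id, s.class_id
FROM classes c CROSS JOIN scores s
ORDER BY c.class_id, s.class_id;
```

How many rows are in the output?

6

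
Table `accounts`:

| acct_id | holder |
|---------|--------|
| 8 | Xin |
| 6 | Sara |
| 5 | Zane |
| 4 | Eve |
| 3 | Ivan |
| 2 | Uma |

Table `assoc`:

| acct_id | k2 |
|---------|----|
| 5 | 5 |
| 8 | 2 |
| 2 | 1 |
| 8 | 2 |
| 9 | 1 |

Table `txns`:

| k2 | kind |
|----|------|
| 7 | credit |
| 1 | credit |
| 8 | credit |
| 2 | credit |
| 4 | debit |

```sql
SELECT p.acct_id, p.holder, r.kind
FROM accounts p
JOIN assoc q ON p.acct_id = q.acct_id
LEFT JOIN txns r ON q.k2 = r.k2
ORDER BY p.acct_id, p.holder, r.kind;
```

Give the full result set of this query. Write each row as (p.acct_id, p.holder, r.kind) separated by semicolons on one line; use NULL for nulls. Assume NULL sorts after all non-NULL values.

Joins associate left-to-right: accounts INNER JOIN assoc on acct_id gives 4 intermediate row(s).
Then LEFT JOIN `txns r` on k2: each of those 4 rows is kept; rows whose q.k2 has no match in r get NULL for r's columns.

(2, Uma, credit); (5, Zane, NULL); (8, Xin, credit); (8, Xin, credit)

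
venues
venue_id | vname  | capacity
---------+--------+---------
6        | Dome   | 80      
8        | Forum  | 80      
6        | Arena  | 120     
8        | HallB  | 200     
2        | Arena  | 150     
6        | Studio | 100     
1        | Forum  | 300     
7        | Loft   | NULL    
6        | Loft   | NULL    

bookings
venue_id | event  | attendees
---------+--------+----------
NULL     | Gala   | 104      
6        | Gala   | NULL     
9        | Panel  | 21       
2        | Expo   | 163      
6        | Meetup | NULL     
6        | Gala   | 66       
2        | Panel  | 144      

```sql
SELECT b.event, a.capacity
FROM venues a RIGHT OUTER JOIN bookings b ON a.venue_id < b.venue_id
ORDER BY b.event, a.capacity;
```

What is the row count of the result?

RIGHT JOIN keeps every row from `bookings`; unmatched rows get NULL for `venues`'s columns.
Matching on a.venue_id < b.venue_id. A NULL in a compared column never satisfies the condition.
- a row (venue_id=6): matches 1 b row(s) → 1 output row(s).
- a row (venue_id=8): matches 1 b row(s) → 1 output row(s).
- a row (venue_id=6): matches 1 b row(s) → 1 output row(s).
- a row (venue_id=8): matches 1 b row(s) → 1 output row(s).
- a row (venue_id=2): matches 4 b row(s) → 4 output row(s).
- a row (venue_id=6): matches 1 b row(s) → 1 output row(s).
- a row (venue_id=1): matches 6 b row(s) → 6 output row(s).
- a row (venue_id=7): matches 1 b row(s) → 1 output row(s).
- a row (venue_id=6): matches 1 b row(s) → 1 output row(s).
- 1 b row(s) had no a match → kept, a columns NULL.
Total: 17 matched + 1 padded = 18 rows.

18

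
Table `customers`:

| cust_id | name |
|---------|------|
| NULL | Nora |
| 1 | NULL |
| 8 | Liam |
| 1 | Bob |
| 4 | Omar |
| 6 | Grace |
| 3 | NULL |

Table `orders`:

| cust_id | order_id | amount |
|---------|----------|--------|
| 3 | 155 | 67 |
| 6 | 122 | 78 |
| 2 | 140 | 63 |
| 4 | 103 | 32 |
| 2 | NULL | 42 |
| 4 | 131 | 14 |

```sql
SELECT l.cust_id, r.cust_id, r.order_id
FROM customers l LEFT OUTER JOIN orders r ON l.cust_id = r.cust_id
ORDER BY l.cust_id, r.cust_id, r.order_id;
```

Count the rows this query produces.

8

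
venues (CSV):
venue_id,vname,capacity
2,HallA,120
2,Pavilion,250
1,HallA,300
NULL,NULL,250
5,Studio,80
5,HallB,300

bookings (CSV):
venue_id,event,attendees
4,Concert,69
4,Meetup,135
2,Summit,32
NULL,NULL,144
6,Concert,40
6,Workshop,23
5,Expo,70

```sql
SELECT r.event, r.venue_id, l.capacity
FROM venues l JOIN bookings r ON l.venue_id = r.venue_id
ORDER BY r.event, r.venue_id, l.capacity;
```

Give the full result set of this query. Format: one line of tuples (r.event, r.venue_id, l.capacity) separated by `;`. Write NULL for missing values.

(Expo, 5, 80); (Expo, 5, 300); (Summit, 2, 120); (Summit, 2, 250)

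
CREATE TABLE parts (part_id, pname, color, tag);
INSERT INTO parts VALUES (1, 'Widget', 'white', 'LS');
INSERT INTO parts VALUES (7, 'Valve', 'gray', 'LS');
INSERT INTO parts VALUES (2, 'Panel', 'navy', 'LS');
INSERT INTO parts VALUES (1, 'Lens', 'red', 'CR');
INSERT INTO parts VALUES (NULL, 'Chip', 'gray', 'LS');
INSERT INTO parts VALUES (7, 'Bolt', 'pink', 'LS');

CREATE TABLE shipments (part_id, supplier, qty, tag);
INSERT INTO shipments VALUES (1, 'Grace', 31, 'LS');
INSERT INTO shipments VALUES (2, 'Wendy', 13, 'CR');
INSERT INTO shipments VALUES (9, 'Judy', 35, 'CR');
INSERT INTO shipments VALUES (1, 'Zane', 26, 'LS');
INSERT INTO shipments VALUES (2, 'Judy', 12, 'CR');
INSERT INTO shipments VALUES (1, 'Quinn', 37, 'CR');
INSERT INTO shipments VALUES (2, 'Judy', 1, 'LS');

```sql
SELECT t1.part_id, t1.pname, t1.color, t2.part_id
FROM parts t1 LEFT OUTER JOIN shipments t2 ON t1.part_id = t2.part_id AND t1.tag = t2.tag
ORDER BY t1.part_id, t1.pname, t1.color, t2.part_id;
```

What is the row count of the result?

7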